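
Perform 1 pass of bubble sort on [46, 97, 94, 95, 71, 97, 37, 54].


Initial: [46, 97, 94, 95, 71, 97, 37, 54]
Pass 1: [46, 94, 95, 71, 97, 37, 54, 97] (5 swaps)

After 1 pass: [46, 94, 95, 71, 97, 37, 54, 97]


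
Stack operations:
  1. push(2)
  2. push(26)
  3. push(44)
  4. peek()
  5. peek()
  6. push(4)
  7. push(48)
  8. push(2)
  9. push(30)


push(2) -> [2]
push(26) -> [2, 26]
push(44) -> [2, 26, 44]
peek()->44
peek()->44
push(4) -> [2, 26, 44, 4]
push(48) -> [2, 26, 44, 4, 48]
push(2) -> [2, 26, 44, 4, 48, 2]
push(30) -> [2, 26, 44, 4, 48, 2, 30]

Final stack: [2, 26, 44, 4, 48, 2, 30]


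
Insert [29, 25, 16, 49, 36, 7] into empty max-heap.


Insert 29: [29]
Insert 25: [29, 25]
Insert 16: [29, 25, 16]
Insert 49: [49, 29, 16, 25]
Insert 36: [49, 36, 16, 25, 29]
Insert 7: [49, 36, 16, 25, 29, 7]

Final heap: [49, 36, 16, 25, 29, 7]


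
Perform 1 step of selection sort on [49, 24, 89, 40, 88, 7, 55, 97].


Initial: [49, 24, 89, 40, 88, 7, 55, 97]
Step 1: min=7 at 5
  Swap: [7, 24, 89, 40, 88, 49, 55, 97]

After 1 step: [7, 24, 89, 40, 88, 49, 55, 97]


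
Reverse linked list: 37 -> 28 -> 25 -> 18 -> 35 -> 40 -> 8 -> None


Step 1: curr=37, set curr.next=prev(None) | reversed so far: 37
Step 2: curr=28, set curr.next=prev(37) | reversed so far: 28 -> 37
Step 3: curr=25, set curr.next=prev(28) | reversed so far: 25 -> 28 -> 37
Step 4: curr=18, set curr.next=prev(25) | reversed so far: 18 -> 25 -> 28 -> 37
Step 5: curr=35, set curr.next=prev(18) | reversed so far: 35 -> 18 -> 25 -> 28 -> 37
Step 6: curr=40, set curr.next=prev(35) | reversed so far: 40 -> 35 -> 18 -> 25 -> 28 -> 37
Step 7: curr=8, set curr.next=prev(40) | reversed so far: 8 -> 40 -> 35 -> 18 -> 25 -> 28 -> 37

8 -> 40 -> 35 -> 18 -> 25 -> 28 -> 37 -> None


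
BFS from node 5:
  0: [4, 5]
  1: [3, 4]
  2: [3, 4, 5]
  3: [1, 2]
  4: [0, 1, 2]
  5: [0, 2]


Visit 5, enqueue [0, 2]
Visit 0, enqueue [4]
Visit 2, enqueue [3]
Visit 4, enqueue [1]
Visit 3, enqueue []
Visit 1, enqueue []

BFS order: [5, 0, 2, 4, 3, 1]


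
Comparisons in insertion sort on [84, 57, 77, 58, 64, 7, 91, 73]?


Algorithm: insertion sort
Input: [84, 57, 77, 58, 64, 7, 91, 73]
Sorted: [7, 57, 58, 64, 73, 77, 84, 91]

19


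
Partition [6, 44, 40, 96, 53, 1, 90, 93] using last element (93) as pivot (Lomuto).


Pivot: 93
  6 <= 93: advance i (no swap)
  44 <= 93: advance i (no swap)
  40 <= 93: advance i (no swap)
  53 <= 93: swap -> [6, 44, 40, 53, 96, 1, 90, 93]
  1 <= 93: swap -> [6, 44, 40, 53, 1, 96, 90, 93]
  90 <= 93: swap -> [6, 44, 40, 53, 1, 90, 96, 93]
Place pivot at 6: [6, 44, 40, 53, 1, 90, 93, 96]

Partitioned: [6, 44, 40, 53, 1, 90, 93, 96]


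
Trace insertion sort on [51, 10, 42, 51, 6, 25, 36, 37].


Initial: [51, 10, 42, 51, 6, 25, 36, 37]
Insert 10: [10, 51, 42, 51, 6, 25, 36, 37]
Insert 42: [10, 42, 51, 51, 6, 25, 36, 37]
Insert 51: [10, 42, 51, 51, 6, 25, 36, 37]
Insert 6: [6, 10, 42, 51, 51, 25, 36, 37]
Insert 25: [6, 10, 25, 42, 51, 51, 36, 37]
Insert 36: [6, 10, 25, 36, 42, 51, 51, 37]
Insert 37: [6, 10, 25, 36, 37, 42, 51, 51]

Sorted: [6, 10, 25, 36, 37, 42, 51, 51]


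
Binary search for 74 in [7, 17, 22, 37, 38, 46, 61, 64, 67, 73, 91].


Step 1: lo=0, hi=10, mid=5, val=46
Step 2: lo=6, hi=10, mid=8, val=67
Step 3: lo=9, hi=10, mid=9, val=73
Step 4: lo=10, hi=10, mid=10, val=91

Not found


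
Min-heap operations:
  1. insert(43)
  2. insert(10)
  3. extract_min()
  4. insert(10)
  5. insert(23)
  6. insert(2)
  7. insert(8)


insert(43) -> [43]
insert(10) -> [10, 43]
extract_min()->10, [43]
insert(10) -> [10, 43]
insert(23) -> [10, 43, 23]
insert(2) -> [2, 10, 23, 43]
insert(8) -> [2, 8, 23, 43, 10]

Final heap: [2, 8, 23, 43, 10]


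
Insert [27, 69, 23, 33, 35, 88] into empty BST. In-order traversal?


Insert 27: root
Insert 69: R from 27
Insert 23: L from 27
Insert 33: R from 27 -> L from 69
Insert 35: R from 27 -> L from 69 -> R from 33
Insert 88: R from 27 -> R from 69

In-order: [23, 27, 33, 35, 69, 88]


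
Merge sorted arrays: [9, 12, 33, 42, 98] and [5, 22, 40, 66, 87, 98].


Take 5 from B
Take 9 from A
Take 12 from A
Take 22 from B
Take 33 from A
Take 40 from B
Take 42 from A
Take 66 from B
Take 87 from B
Take 98 from A

Merged: [5, 9, 12, 22, 33, 40, 42, 66, 87, 98, 98]


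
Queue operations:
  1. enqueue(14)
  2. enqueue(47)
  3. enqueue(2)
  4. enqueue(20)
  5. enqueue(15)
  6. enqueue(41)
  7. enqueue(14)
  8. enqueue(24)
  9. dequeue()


enqueue(14) -> [14]
enqueue(47) -> [14, 47]
enqueue(2) -> [14, 47, 2]
enqueue(20) -> [14, 47, 2, 20]
enqueue(15) -> [14, 47, 2, 20, 15]
enqueue(41) -> [14, 47, 2, 20, 15, 41]
enqueue(14) -> [14, 47, 2, 20, 15, 41, 14]
enqueue(24) -> [14, 47, 2, 20, 15, 41, 14, 24]
dequeue()->14, [47, 2, 20, 15, 41, 14, 24]

Final queue: [47, 2, 20, 15, 41, 14, 24]


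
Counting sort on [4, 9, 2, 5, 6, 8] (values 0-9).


Input: [4, 9, 2, 5, 6, 8]
Counts: [0, 0, 1, 0, 1, 1, 1, 0, 1, 1]

Sorted: [2, 4, 5, 6, 8, 9]


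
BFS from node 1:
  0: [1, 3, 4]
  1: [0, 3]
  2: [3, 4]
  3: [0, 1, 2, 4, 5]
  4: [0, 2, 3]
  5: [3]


Visit 1, enqueue [0, 3]
Visit 0, enqueue [4]
Visit 3, enqueue [2, 5]
Visit 4, enqueue []
Visit 2, enqueue []
Visit 5, enqueue []

BFS order: [1, 0, 3, 4, 2, 5]


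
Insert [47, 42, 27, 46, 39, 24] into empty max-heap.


Insert 47: [47]
Insert 42: [47, 42]
Insert 27: [47, 42, 27]
Insert 46: [47, 46, 27, 42]
Insert 39: [47, 46, 27, 42, 39]
Insert 24: [47, 46, 27, 42, 39, 24]

Final heap: [47, 46, 27, 42, 39, 24]


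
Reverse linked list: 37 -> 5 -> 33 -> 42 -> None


Step 1: curr=37, set curr.next=prev(None) | reversed so far: 37
Step 2: curr=5, set curr.next=prev(37) | reversed so far: 5 -> 37
Step 3: curr=33, set curr.next=prev(5) | reversed so far: 33 -> 5 -> 37
Step 4: curr=42, set curr.next=prev(33) | reversed so far: 42 -> 33 -> 5 -> 37

42 -> 33 -> 5 -> 37 -> None


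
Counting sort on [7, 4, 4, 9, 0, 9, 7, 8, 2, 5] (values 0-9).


Input: [7, 4, 4, 9, 0, 9, 7, 8, 2, 5]
Counts: [1, 0, 1, 0, 2, 1, 0, 2, 1, 2]

Sorted: [0, 2, 4, 4, 5, 7, 7, 8, 9, 9]


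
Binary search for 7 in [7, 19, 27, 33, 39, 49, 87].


Step 1: lo=0, hi=6, mid=3, val=33
Step 2: lo=0, hi=2, mid=1, val=19
Step 3: lo=0, hi=0, mid=0, val=7

Found at index 0


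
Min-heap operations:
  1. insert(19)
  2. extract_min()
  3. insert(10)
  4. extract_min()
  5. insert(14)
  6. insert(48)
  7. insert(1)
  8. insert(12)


insert(19) -> [19]
extract_min()->19, []
insert(10) -> [10]
extract_min()->10, []
insert(14) -> [14]
insert(48) -> [14, 48]
insert(1) -> [1, 48, 14]
insert(12) -> [1, 12, 14, 48]

Final heap: [1, 12, 14, 48]


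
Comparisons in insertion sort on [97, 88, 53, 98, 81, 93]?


Algorithm: insertion sort
Input: [97, 88, 53, 98, 81, 93]
Sorted: [53, 81, 88, 93, 97, 98]

11


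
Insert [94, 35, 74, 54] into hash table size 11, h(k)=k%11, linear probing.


Insert 94: h=6 -> slot 6
Insert 35: h=2 -> slot 2
Insert 74: h=8 -> slot 8
Insert 54: h=10 -> slot 10

Table: [None, None, 35, None, None, None, 94, None, 74, None, 54]


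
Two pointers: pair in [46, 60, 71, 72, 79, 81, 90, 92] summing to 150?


lo=0(46)+hi=7(92)=138
lo=1(60)+hi=7(92)=152
lo=1(60)+hi=6(90)=150

Yes: 60+90=150


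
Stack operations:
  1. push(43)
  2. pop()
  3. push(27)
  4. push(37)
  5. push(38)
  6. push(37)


push(43) -> [43]
pop()->43, []
push(27) -> [27]
push(37) -> [27, 37]
push(38) -> [27, 37, 38]
push(37) -> [27, 37, 38, 37]

Final stack: [27, 37, 38, 37]


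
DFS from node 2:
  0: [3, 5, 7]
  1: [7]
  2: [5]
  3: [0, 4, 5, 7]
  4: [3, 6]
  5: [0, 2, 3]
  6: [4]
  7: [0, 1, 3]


Visit 2, push [5]
Visit 5, push [3, 0]
Visit 0, push [7, 3]
Visit 3, push [7, 4]
Visit 4, push [6]
Visit 6, push []
Visit 7, push [1]
Visit 1, push []

DFS order: [2, 5, 0, 3, 4, 6, 7, 1]


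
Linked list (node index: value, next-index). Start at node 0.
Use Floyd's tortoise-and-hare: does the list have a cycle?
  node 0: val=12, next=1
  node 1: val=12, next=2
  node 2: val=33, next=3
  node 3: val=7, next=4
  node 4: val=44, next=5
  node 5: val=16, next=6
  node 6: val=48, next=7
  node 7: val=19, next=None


Floyd's tortoise (slow, +1) and hare (fast, +2):
  init: slow=0, fast=0
  step 1: slow=1, fast=2
  step 2: slow=2, fast=4
  step 3: slow=3, fast=6
  step 4: fast 6->7->None, no cycle

Cycle: no


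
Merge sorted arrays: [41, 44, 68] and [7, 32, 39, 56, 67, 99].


Take 7 from B
Take 32 from B
Take 39 from B
Take 41 from A
Take 44 from A
Take 56 from B
Take 67 from B
Take 68 from A

Merged: [7, 32, 39, 41, 44, 56, 67, 68, 99]


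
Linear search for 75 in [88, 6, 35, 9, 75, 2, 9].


i=0: 88!=75
i=1: 6!=75
i=2: 35!=75
i=3: 9!=75
i=4: 75==75 found!

Found at 4, 5 comps


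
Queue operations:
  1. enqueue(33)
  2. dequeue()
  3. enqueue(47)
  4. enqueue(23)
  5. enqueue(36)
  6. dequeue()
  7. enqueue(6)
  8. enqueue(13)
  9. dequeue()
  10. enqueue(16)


enqueue(33) -> [33]
dequeue()->33, []
enqueue(47) -> [47]
enqueue(23) -> [47, 23]
enqueue(36) -> [47, 23, 36]
dequeue()->47, [23, 36]
enqueue(6) -> [23, 36, 6]
enqueue(13) -> [23, 36, 6, 13]
dequeue()->23, [36, 6, 13]
enqueue(16) -> [36, 6, 13, 16]

Final queue: [36, 6, 13, 16]


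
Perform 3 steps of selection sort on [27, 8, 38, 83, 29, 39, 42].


Initial: [27, 8, 38, 83, 29, 39, 42]
Step 1: min=8 at 1
  Swap: [8, 27, 38, 83, 29, 39, 42]
Step 2: min=27 at 1
  Swap: [8, 27, 38, 83, 29, 39, 42]
Step 3: min=29 at 4
  Swap: [8, 27, 29, 83, 38, 39, 42]

After 3 steps: [8, 27, 29, 83, 38, 39, 42]


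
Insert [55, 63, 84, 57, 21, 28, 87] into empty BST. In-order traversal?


Insert 55: root
Insert 63: R from 55
Insert 84: R from 55 -> R from 63
Insert 57: R from 55 -> L from 63
Insert 21: L from 55
Insert 28: L from 55 -> R from 21
Insert 87: R from 55 -> R from 63 -> R from 84

In-order: [21, 28, 55, 57, 63, 84, 87]


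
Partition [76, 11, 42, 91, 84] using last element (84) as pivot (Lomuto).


Pivot: 84
  76 <= 84: advance i (no swap)
  11 <= 84: advance i (no swap)
  42 <= 84: advance i (no swap)
Place pivot at 3: [76, 11, 42, 84, 91]

Partitioned: [76, 11, 42, 84, 91]


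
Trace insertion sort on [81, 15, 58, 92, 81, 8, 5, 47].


Initial: [81, 15, 58, 92, 81, 8, 5, 47]
Insert 15: [15, 81, 58, 92, 81, 8, 5, 47]
Insert 58: [15, 58, 81, 92, 81, 8, 5, 47]
Insert 92: [15, 58, 81, 92, 81, 8, 5, 47]
Insert 81: [15, 58, 81, 81, 92, 8, 5, 47]
Insert 8: [8, 15, 58, 81, 81, 92, 5, 47]
Insert 5: [5, 8, 15, 58, 81, 81, 92, 47]
Insert 47: [5, 8, 15, 47, 58, 81, 81, 92]

Sorted: [5, 8, 15, 47, 58, 81, 81, 92]


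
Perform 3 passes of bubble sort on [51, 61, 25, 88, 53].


Initial: [51, 61, 25, 88, 53]
Pass 1: [51, 25, 61, 53, 88] (2 swaps)
Pass 2: [25, 51, 53, 61, 88] (2 swaps)
Pass 3: [25, 51, 53, 61, 88] (0 swaps)

After 3 passes: [25, 51, 53, 61, 88]


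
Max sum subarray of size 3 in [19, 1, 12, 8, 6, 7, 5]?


[0:3]: 32
[1:4]: 21
[2:5]: 26
[3:6]: 21
[4:7]: 18

Max: 32 at [0:3]


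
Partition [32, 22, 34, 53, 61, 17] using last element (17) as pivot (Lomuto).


Pivot: 17
Place pivot at 0: [17, 22, 34, 53, 61, 32]

Partitioned: [17, 22, 34, 53, 61, 32]


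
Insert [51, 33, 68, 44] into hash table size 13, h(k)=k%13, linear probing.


Insert 51: h=12 -> slot 12
Insert 33: h=7 -> slot 7
Insert 68: h=3 -> slot 3
Insert 44: h=5 -> slot 5

Table: [None, None, None, 68, None, 44, None, 33, None, None, None, None, 51]


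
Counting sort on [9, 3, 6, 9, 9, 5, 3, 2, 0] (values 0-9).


Input: [9, 3, 6, 9, 9, 5, 3, 2, 0]
Counts: [1, 0, 1, 2, 0, 1, 1, 0, 0, 3]

Sorted: [0, 2, 3, 3, 5, 6, 9, 9, 9]


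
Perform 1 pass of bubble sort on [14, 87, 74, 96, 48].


Initial: [14, 87, 74, 96, 48]
Pass 1: [14, 74, 87, 48, 96] (2 swaps)

After 1 pass: [14, 74, 87, 48, 96]


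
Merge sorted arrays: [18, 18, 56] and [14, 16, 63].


Take 14 from B
Take 16 from B
Take 18 from A
Take 18 from A
Take 56 from A

Merged: [14, 16, 18, 18, 56, 63]


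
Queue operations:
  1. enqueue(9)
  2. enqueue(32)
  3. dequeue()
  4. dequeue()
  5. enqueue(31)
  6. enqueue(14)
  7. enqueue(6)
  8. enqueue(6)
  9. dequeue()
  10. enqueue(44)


enqueue(9) -> [9]
enqueue(32) -> [9, 32]
dequeue()->9, [32]
dequeue()->32, []
enqueue(31) -> [31]
enqueue(14) -> [31, 14]
enqueue(6) -> [31, 14, 6]
enqueue(6) -> [31, 14, 6, 6]
dequeue()->31, [14, 6, 6]
enqueue(44) -> [14, 6, 6, 44]

Final queue: [14, 6, 6, 44]


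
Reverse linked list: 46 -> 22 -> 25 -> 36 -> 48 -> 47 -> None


Step 1: curr=46, set curr.next=prev(None) | reversed so far: 46
Step 2: curr=22, set curr.next=prev(46) | reversed so far: 22 -> 46
Step 3: curr=25, set curr.next=prev(22) | reversed so far: 25 -> 22 -> 46
Step 4: curr=36, set curr.next=prev(25) | reversed so far: 36 -> 25 -> 22 -> 46
Step 5: curr=48, set curr.next=prev(36) | reversed so far: 48 -> 36 -> 25 -> 22 -> 46
Step 6: curr=47, set curr.next=prev(48) | reversed so far: 47 -> 48 -> 36 -> 25 -> 22 -> 46

47 -> 48 -> 36 -> 25 -> 22 -> 46 -> None


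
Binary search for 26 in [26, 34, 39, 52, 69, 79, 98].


Step 1: lo=0, hi=6, mid=3, val=52
Step 2: lo=0, hi=2, mid=1, val=34
Step 3: lo=0, hi=0, mid=0, val=26

Found at index 0


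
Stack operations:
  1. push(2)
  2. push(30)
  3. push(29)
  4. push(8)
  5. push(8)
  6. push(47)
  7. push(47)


push(2) -> [2]
push(30) -> [2, 30]
push(29) -> [2, 30, 29]
push(8) -> [2, 30, 29, 8]
push(8) -> [2, 30, 29, 8, 8]
push(47) -> [2, 30, 29, 8, 8, 47]
push(47) -> [2, 30, 29, 8, 8, 47, 47]

Final stack: [2, 30, 29, 8, 8, 47, 47]


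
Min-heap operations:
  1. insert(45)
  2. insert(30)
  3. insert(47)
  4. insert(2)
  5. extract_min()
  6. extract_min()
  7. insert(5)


insert(45) -> [45]
insert(30) -> [30, 45]
insert(47) -> [30, 45, 47]
insert(2) -> [2, 30, 47, 45]
extract_min()->2, [30, 45, 47]
extract_min()->30, [45, 47]
insert(5) -> [5, 47, 45]

Final heap: [5, 47, 45]


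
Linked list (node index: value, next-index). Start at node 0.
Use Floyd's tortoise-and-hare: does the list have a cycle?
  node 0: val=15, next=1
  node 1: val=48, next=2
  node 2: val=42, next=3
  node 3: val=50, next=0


Floyd's tortoise (slow, +1) and hare (fast, +2):
  init: slow=0, fast=0
  step 1: slow=1, fast=2
  step 2: slow=2, fast=0
  step 3: slow=3, fast=2
  step 4: slow=0, fast=0
  slow == fast at node 0: cycle detected

Cycle: yes


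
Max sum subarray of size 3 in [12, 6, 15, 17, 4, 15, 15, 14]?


[0:3]: 33
[1:4]: 38
[2:5]: 36
[3:6]: 36
[4:7]: 34
[5:8]: 44

Max: 44 at [5:8]


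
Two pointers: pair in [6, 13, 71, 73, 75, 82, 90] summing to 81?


lo=0(6)+hi=6(90)=96
lo=0(6)+hi=5(82)=88
lo=0(6)+hi=4(75)=81

Yes: 6+75=81


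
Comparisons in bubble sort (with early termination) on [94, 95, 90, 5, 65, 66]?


Algorithm: bubble sort (with early termination)
Input: [94, 95, 90, 5, 65, 66]
Sorted: [5, 65, 66, 90, 94, 95]

14


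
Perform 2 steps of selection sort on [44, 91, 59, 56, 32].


Initial: [44, 91, 59, 56, 32]
Step 1: min=32 at 4
  Swap: [32, 91, 59, 56, 44]
Step 2: min=44 at 4
  Swap: [32, 44, 59, 56, 91]

After 2 steps: [32, 44, 59, 56, 91]


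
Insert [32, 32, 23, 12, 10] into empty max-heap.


Insert 32: [32]
Insert 32: [32, 32]
Insert 23: [32, 32, 23]
Insert 12: [32, 32, 23, 12]
Insert 10: [32, 32, 23, 12, 10]

Final heap: [32, 32, 23, 12, 10]


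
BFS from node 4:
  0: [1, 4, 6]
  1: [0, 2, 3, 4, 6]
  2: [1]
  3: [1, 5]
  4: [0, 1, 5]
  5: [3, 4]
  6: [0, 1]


Visit 4, enqueue [0, 1, 5]
Visit 0, enqueue [6]
Visit 1, enqueue [2, 3]
Visit 5, enqueue []
Visit 6, enqueue []
Visit 2, enqueue []
Visit 3, enqueue []

BFS order: [4, 0, 1, 5, 6, 2, 3]


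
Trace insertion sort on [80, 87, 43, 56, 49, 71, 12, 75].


Initial: [80, 87, 43, 56, 49, 71, 12, 75]
Insert 87: [80, 87, 43, 56, 49, 71, 12, 75]
Insert 43: [43, 80, 87, 56, 49, 71, 12, 75]
Insert 56: [43, 56, 80, 87, 49, 71, 12, 75]
Insert 49: [43, 49, 56, 80, 87, 71, 12, 75]
Insert 71: [43, 49, 56, 71, 80, 87, 12, 75]
Insert 12: [12, 43, 49, 56, 71, 80, 87, 75]
Insert 75: [12, 43, 49, 56, 71, 75, 80, 87]

Sorted: [12, 43, 49, 56, 71, 75, 80, 87]


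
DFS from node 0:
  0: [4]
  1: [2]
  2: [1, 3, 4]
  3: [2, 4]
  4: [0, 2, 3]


Visit 0, push [4]
Visit 4, push [3, 2]
Visit 2, push [3, 1]
Visit 1, push []
Visit 3, push []

DFS order: [0, 4, 2, 1, 3]


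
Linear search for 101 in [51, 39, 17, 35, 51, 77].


i=0: 51!=101
i=1: 39!=101
i=2: 17!=101
i=3: 35!=101
i=4: 51!=101
i=5: 77!=101

Not found, 6 comps


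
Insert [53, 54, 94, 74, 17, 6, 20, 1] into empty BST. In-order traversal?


Insert 53: root
Insert 54: R from 53
Insert 94: R from 53 -> R from 54
Insert 74: R from 53 -> R from 54 -> L from 94
Insert 17: L from 53
Insert 6: L from 53 -> L from 17
Insert 20: L from 53 -> R from 17
Insert 1: L from 53 -> L from 17 -> L from 6

In-order: [1, 6, 17, 20, 53, 54, 74, 94]


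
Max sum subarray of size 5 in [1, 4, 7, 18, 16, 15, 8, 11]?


[0:5]: 46
[1:6]: 60
[2:7]: 64
[3:8]: 68

Max: 68 at [3:8]


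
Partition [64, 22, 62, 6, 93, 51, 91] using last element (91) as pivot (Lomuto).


Pivot: 91
  64 <= 91: advance i (no swap)
  22 <= 91: advance i (no swap)
  62 <= 91: advance i (no swap)
  6 <= 91: advance i (no swap)
  51 <= 91: swap -> [64, 22, 62, 6, 51, 93, 91]
Place pivot at 5: [64, 22, 62, 6, 51, 91, 93]

Partitioned: [64, 22, 62, 6, 51, 91, 93]


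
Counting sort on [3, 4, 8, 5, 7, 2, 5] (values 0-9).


Input: [3, 4, 8, 5, 7, 2, 5]
Counts: [0, 0, 1, 1, 1, 2, 0, 1, 1, 0]

Sorted: [2, 3, 4, 5, 5, 7, 8]


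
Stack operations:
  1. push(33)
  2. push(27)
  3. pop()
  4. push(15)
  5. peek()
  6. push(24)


push(33) -> [33]
push(27) -> [33, 27]
pop()->27, [33]
push(15) -> [33, 15]
peek()->15
push(24) -> [33, 15, 24]

Final stack: [33, 15, 24]


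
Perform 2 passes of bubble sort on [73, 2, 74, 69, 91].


Initial: [73, 2, 74, 69, 91]
Pass 1: [2, 73, 69, 74, 91] (2 swaps)
Pass 2: [2, 69, 73, 74, 91] (1 swaps)

After 2 passes: [2, 69, 73, 74, 91]


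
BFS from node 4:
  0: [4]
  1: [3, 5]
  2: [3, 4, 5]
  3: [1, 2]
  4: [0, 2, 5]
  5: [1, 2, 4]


Visit 4, enqueue [0, 2, 5]
Visit 0, enqueue []
Visit 2, enqueue [3]
Visit 5, enqueue [1]
Visit 3, enqueue []
Visit 1, enqueue []

BFS order: [4, 0, 2, 5, 3, 1]


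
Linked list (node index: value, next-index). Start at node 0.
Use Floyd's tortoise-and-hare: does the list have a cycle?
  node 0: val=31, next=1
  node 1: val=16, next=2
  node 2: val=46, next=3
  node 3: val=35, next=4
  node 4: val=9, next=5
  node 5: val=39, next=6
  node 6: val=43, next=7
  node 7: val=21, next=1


Floyd's tortoise (slow, +1) and hare (fast, +2):
  init: slow=0, fast=0
  step 1: slow=1, fast=2
  step 2: slow=2, fast=4
  step 3: slow=3, fast=6
  step 4: slow=4, fast=1
  step 5: slow=5, fast=3
  step 6: slow=6, fast=5
  step 7: slow=7, fast=7
  slow == fast at node 7: cycle detected

Cycle: yes


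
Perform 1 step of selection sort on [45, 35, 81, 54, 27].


Initial: [45, 35, 81, 54, 27]
Step 1: min=27 at 4
  Swap: [27, 35, 81, 54, 45]

After 1 step: [27, 35, 81, 54, 45]


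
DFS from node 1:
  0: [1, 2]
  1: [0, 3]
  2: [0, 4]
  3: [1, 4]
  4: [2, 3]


Visit 1, push [3, 0]
Visit 0, push [2]
Visit 2, push [4]
Visit 4, push [3]
Visit 3, push []

DFS order: [1, 0, 2, 4, 3]


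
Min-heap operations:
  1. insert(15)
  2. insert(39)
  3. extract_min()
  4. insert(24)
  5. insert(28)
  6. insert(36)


insert(15) -> [15]
insert(39) -> [15, 39]
extract_min()->15, [39]
insert(24) -> [24, 39]
insert(28) -> [24, 39, 28]
insert(36) -> [24, 36, 28, 39]

Final heap: [24, 36, 28, 39]


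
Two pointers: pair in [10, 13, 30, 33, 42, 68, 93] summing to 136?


lo=0(10)+hi=6(93)=103
lo=1(13)+hi=6(93)=106
lo=2(30)+hi=6(93)=123
lo=3(33)+hi=6(93)=126
lo=4(42)+hi=6(93)=135
lo=5(68)+hi=6(93)=161

No pair found


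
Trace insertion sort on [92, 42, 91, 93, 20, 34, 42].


Initial: [92, 42, 91, 93, 20, 34, 42]
Insert 42: [42, 92, 91, 93, 20, 34, 42]
Insert 91: [42, 91, 92, 93, 20, 34, 42]
Insert 93: [42, 91, 92, 93, 20, 34, 42]
Insert 20: [20, 42, 91, 92, 93, 34, 42]
Insert 34: [20, 34, 42, 91, 92, 93, 42]
Insert 42: [20, 34, 42, 42, 91, 92, 93]

Sorted: [20, 34, 42, 42, 91, 92, 93]


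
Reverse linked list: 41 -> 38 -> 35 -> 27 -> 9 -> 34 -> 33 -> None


Step 1: curr=41, set curr.next=prev(None) | reversed so far: 41
Step 2: curr=38, set curr.next=prev(41) | reversed so far: 38 -> 41
Step 3: curr=35, set curr.next=prev(38) | reversed so far: 35 -> 38 -> 41
Step 4: curr=27, set curr.next=prev(35) | reversed so far: 27 -> 35 -> 38 -> 41
Step 5: curr=9, set curr.next=prev(27) | reversed so far: 9 -> 27 -> 35 -> 38 -> 41
Step 6: curr=34, set curr.next=prev(9) | reversed so far: 34 -> 9 -> 27 -> 35 -> 38 -> 41
Step 7: curr=33, set curr.next=prev(34) | reversed so far: 33 -> 34 -> 9 -> 27 -> 35 -> 38 -> 41

33 -> 34 -> 9 -> 27 -> 35 -> 38 -> 41 -> None


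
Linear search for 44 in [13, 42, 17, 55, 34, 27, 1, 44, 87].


i=0: 13!=44
i=1: 42!=44
i=2: 17!=44
i=3: 55!=44
i=4: 34!=44
i=5: 27!=44
i=6: 1!=44
i=7: 44==44 found!

Found at 7, 8 comps


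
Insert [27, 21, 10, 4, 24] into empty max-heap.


Insert 27: [27]
Insert 21: [27, 21]
Insert 10: [27, 21, 10]
Insert 4: [27, 21, 10, 4]
Insert 24: [27, 24, 10, 4, 21]

Final heap: [27, 24, 10, 4, 21]


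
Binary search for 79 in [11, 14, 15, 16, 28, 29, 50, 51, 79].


Step 1: lo=0, hi=8, mid=4, val=28
Step 2: lo=5, hi=8, mid=6, val=50
Step 3: lo=7, hi=8, mid=7, val=51
Step 4: lo=8, hi=8, mid=8, val=79

Found at index 8


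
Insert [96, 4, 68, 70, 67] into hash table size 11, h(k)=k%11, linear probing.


Insert 96: h=8 -> slot 8
Insert 4: h=4 -> slot 4
Insert 68: h=2 -> slot 2
Insert 70: h=4, 1 probes -> slot 5
Insert 67: h=1 -> slot 1

Table: [None, 67, 68, None, 4, 70, None, None, 96, None, None]


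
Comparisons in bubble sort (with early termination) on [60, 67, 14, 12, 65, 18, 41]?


Algorithm: bubble sort (with early termination)
Input: [60, 67, 14, 12, 65, 18, 41]
Sorted: [12, 14, 18, 41, 60, 65, 67]

18


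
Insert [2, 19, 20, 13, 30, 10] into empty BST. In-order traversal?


Insert 2: root
Insert 19: R from 2
Insert 20: R from 2 -> R from 19
Insert 13: R from 2 -> L from 19
Insert 30: R from 2 -> R from 19 -> R from 20
Insert 10: R from 2 -> L from 19 -> L from 13

In-order: [2, 10, 13, 19, 20, 30]


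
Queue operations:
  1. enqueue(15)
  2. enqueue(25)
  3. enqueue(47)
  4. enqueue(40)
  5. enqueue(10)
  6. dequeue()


enqueue(15) -> [15]
enqueue(25) -> [15, 25]
enqueue(47) -> [15, 25, 47]
enqueue(40) -> [15, 25, 47, 40]
enqueue(10) -> [15, 25, 47, 40, 10]
dequeue()->15, [25, 47, 40, 10]

Final queue: [25, 47, 40, 10]


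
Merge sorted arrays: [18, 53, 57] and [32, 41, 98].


Take 18 from A
Take 32 from B
Take 41 from B
Take 53 from A
Take 57 from A

Merged: [18, 32, 41, 53, 57, 98]


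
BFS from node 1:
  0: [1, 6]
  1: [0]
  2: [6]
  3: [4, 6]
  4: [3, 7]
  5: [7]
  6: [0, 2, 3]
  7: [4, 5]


Visit 1, enqueue [0]
Visit 0, enqueue [6]
Visit 6, enqueue [2, 3]
Visit 2, enqueue []
Visit 3, enqueue [4]
Visit 4, enqueue [7]
Visit 7, enqueue [5]
Visit 5, enqueue []

BFS order: [1, 0, 6, 2, 3, 4, 7, 5]


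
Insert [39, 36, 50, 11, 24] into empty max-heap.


Insert 39: [39]
Insert 36: [39, 36]
Insert 50: [50, 36, 39]
Insert 11: [50, 36, 39, 11]
Insert 24: [50, 36, 39, 11, 24]

Final heap: [50, 36, 39, 11, 24]


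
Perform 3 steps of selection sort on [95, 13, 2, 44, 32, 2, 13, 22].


Initial: [95, 13, 2, 44, 32, 2, 13, 22]
Step 1: min=2 at 2
  Swap: [2, 13, 95, 44, 32, 2, 13, 22]
Step 2: min=2 at 5
  Swap: [2, 2, 95, 44, 32, 13, 13, 22]
Step 3: min=13 at 5
  Swap: [2, 2, 13, 44, 32, 95, 13, 22]

After 3 steps: [2, 2, 13, 44, 32, 95, 13, 22]


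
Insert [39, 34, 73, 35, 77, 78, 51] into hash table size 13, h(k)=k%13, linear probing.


Insert 39: h=0 -> slot 0
Insert 34: h=8 -> slot 8
Insert 73: h=8, 1 probes -> slot 9
Insert 35: h=9, 1 probes -> slot 10
Insert 77: h=12 -> slot 12
Insert 78: h=0, 1 probes -> slot 1
Insert 51: h=12, 3 probes -> slot 2

Table: [39, 78, 51, None, None, None, None, None, 34, 73, 35, None, 77]


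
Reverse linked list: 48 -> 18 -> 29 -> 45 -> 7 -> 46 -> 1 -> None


Step 1: curr=48, set curr.next=prev(None) | reversed so far: 48
Step 2: curr=18, set curr.next=prev(48) | reversed so far: 18 -> 48
Step 3: curr=29, set curr.next=prev(18) | reversed so far: 29 -> 18 -> 48
Step 4: curr=45, set curr.next=prev(29) | reversed so far: 45 -> 29 -> 18 -> 48
Step 5: curr=7, set curr.next=prev(45) | reversed so far: 7 -> 45 -> 29 -> 18 -> 48
Step 6: curr=46, set curr.next=prev(7) | reversed so far: 46 -> 7 -> 45 -> 29 -> 18 -> 48
Step 7: curr=1, set curr.next=prev(46) | reversed so far: 1 -> 46 -> 7 -> 45 -> 29 -> 18 -> 48

1 -> 46 -> 7 -> 45 -> 29 -> 18 -> 48 -> None


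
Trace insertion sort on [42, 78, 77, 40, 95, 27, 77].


Initial: [42, 78, 77, 40, 95, 27, 77]
Insert 78: [42, 78, 77, 40, 95, 27, 77]
Insert 77: [42, 77, 78, 40, 95, 27, 77]
Insert 40: [40, 42, 77, 78, 95, 27, 77]
Insert 95: [40, 42, 77, 78, 95, 27, 77]
Insert 27: [27, 40, 42, 77, 78, 95, 77]
Insert 77: [27, 40, 42, 77, 77, 78, 95]

Sorted: [27, 40, 42, 77, 77, 78, 95]


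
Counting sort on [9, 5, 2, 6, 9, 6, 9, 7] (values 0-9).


Input: [9, 5, 2, 6, 9, 6, 9, 7]
Counts: [0, 0, 1, 0, 0, 1, 2, 1, 0, 3]

Sorted: [2, 5, 6, 6, 7, 9, 9, 9]


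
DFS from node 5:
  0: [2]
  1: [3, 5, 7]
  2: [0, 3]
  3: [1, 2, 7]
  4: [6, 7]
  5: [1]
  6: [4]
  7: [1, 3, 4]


Visit 5, push [1]
Visit 1, push [7, 3]
Visit 3, push [7, 2]
Visit 2, push [0]
Visit 0, push []
Visit 7, push [4]
Visit 4, push [6]
Visit 6, push []

DFS order: [5, 1, 3, 2, 0, 7, 4, 6]


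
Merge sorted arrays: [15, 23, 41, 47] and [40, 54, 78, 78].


Take 15 from A
Take 23 from A
Take 40 from B
Take 41 from A
Take 47 from A

Merged: [15, 23, 40, 41, 47, 54, 78, 78]


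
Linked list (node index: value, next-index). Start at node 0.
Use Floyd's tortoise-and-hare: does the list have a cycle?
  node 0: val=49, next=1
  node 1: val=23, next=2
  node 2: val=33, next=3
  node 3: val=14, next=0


Floyd's tortoise (slow, +1) and hare (fast, +2):
  init: slow=0, fast=0
  step 1: slow=1, fast=2
  step 2: slow=2, fast=0
  step 3: slow=3, fast=2
  step 4: slow=0, fast=0
  slow == fast at node 0: cycle detected

Cycle: yes


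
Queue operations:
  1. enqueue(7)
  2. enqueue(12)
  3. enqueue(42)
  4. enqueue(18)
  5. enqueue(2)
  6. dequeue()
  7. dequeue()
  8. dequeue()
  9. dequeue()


enqueue(7) -> [7]
enqueue(12) -> [7, 12]
enqueue(42) -> [7, 12, 42]
enqueue(18) -> [7, 12, 42, 18]
enqueue(2) -> [7, 12, 42, 18, 2]
dequeue()->7, [12, 42, 18, 2]
dequeue()->12, [42, 18, 2]
dequeue()->42, [18, 2]
dequeue()->18, [2]

Final queue: [2]


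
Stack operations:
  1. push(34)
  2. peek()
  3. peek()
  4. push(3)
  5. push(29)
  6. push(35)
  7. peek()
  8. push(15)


push(34) -> [34]
peek()->34
peek()->34
push(3) -> [34, 3]
push(29) -> [34, 3, 29]
push(35) -> [34, 3, 29, 35]
peek()->35
push(15) -> [34, 3, 29, 35, 15]

Final stack: [34, 3, 29, 35, 15]


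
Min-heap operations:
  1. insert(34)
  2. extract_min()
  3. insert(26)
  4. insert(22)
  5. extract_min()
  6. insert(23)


insert(34) -> [34]
extract_min()->34, []
insert(26) -> [26]
insert(22) -> [22, 26]
extract_min()->22, [26]
insert(23) -> [23, 26]

Final heap: [23, 26]


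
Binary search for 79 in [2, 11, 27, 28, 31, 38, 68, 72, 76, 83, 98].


Step 1: lo=0, hi=10, mid=5, val=38
Step 2: lo=6, hi=10, mid=8, val=76
Step 3: lo=9, hi=10, mid=9, val=83

Not found


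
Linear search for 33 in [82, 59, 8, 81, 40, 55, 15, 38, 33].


i=0: 82!=33
i=1: 59!=33
i=2: 8!=33
i=3: 81!=33
i=4: 40!=33
i=5: 55!=33
i=6: 15!=33
i=7: 38!=33
i=8: 33==33 found!

Found at 8, 9 comps


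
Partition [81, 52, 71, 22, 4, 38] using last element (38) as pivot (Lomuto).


Pivot: 38
  22 <= 38: swap -> [22, 52, 71, 81, 4, 38]
  4 <= 38: swap -> [22, 4, 71, 81, 52, 38]
Place pivot at 2: [22, 4, 38, 81, 52, 71]

Partitioned: [22, 4, 38, 81, 52, 71]


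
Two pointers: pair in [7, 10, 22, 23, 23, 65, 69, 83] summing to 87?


lo=0(7)+hi=7(83)=90
lo=0(7)+hi=6(69)=76
lo=1(10)+hi=6(69)=79
lo=2(22)+hi=6(69)=91
lo=2(22)+hi=5(65)=87

Yes: 22+65=87


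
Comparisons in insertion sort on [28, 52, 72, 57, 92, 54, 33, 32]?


Algorithm: insertion sort
Input: [28, 52, 72, 57, 92, 54, 33, 32]
Sorted: [28, 32, 33, 52, 54, 57, 72, 92]

22


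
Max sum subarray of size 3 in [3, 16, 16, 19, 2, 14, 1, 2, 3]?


[0:3]: 35
[1:4]: 51
[2:5]: 37
[3:6]: 35
[4:7]: 17
[5:8]: 17
[6:9]: 6

Max: 51 at [1:4]


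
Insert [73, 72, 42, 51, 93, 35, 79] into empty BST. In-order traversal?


Insert 73: root
Insert 72: L from 73
Insert 42: L from 73 -> L from 72
Insert 51: L from 73 -> L from 72 -> R from 42
Insert 93: R from 73
Insert 35: L from 73 -> L from 72 -> L from 42
Insert 79: R from 73 -> L from 93

In-order: [35, 42, 51, 72, 73, 79, 93]


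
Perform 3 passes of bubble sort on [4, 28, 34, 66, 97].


Initial: [4, 28, 34, 66, 97]
Pass 1: [4, 28, 34, 66, 97] (0 swaps)
Pass 2: [4, 28, 34, 66, 97] (0 swaps)
Pass 3: [4, 28, 34, 66, 97] (0 swaps)

After 3 passes: [4, 28, 34, 66, 97]


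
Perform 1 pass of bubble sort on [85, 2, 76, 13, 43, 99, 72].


Initial: [85, 2, 76, 13, 43, 99, 72]
Pass 1: [2, 76, 13, 43, 85, 72, 99] (5 swaps)

After 1 pass: [2, 76, 13, 43, 85, 72, 99]


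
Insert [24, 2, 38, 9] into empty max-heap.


Insert 24: [24]
Insert 2: [24, 2]
Insert 38: [38, 2, 24]
Insert 9: [38, 9, 24, 2]

Final heap: [38, 9, 24, 2]


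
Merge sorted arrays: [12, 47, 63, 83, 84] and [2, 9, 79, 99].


Take 2 from B
Take 9 from B
Take 12 from A
Take 47 from A
Take 63 from A
Take 79 from B
Take 83 from A
Take 84 from A

Merged: [2, 9, 12, 47, 63, 79, 83, 84, 99]


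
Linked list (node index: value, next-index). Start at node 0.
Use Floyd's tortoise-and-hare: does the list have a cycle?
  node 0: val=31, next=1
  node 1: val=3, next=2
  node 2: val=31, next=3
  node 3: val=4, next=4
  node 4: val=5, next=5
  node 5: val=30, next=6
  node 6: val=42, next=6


Floyd's tortoise (slow, +1) and hare (fast, +2):
  init: slow=0, fast=0
  step 1: slow=1, fast=2
  step 2: slow=2, fast=4
  step 3: slow=3, fast=6
  step 4: slow=4, fast=6
  step 5: slow=5, fast=6
  step 6: slow=6, fast=6
  slow == fast at node 6: cycle detected

Cycle: yes


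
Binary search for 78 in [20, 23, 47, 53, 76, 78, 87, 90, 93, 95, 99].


Step 1: lo=0, hi=10, mid=5, val=78

Found at index 5


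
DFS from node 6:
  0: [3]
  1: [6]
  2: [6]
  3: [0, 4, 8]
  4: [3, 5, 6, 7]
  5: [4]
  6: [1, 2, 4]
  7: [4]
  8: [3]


Visit 6, push [4, 2, 1]
Visit 1, push []
Visit 2, push []
Visit 4, push [7, 5, 3]
Visit 3, push [8, 0]
Visit 0, push []
Visit 8, push []
Visit 5, push []
Visit 7, push []

DFS order: [6, 1, 2, 4, 3, 0, 8, 5, 7]


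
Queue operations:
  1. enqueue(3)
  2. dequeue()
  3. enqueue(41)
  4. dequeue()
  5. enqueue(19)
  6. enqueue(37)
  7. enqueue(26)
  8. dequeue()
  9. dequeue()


enqueue(3) -> [3]
dequeue()->3, []
enqueue(41) -> [41]
dequeue()->41, []
enqueue(19) -> [19]
enqueue(37) -> [19, 37]
enqueue(26) -> [19, 37, 26]
dequeue()->19, [37, 26]
dequeue()->37, [26]

Final queue: [26]


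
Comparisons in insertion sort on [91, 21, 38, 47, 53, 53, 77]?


Algorithm: insertion sort
Input: [91, 21, 38, 47, 53, 53, 77]
Sorted: [21, 38, 47, 53, 53, 77, 91]

11


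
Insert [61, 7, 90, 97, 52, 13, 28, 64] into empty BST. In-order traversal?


Insert 61: root
Insert 7: L from 61
Insert 90: R from 61
Insert 97: R from 61 -> R from 90
Insert 52: L from 61 -> R from 7
Insert 13: L from 61 -> R from 7 -> L from 52
Insert 28: L from 61 -> R from 7 -> L from 52 -> R from 13
Insert 64: R from 61 -> L from 90

In-order: [7, 13, 28, 52, 61, 64, 90, 97]


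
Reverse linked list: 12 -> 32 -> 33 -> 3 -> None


Step 1: curr=12, set curr.next=prev(None) | reversed so far: 12
Step 2: curr=32, set curr.next=prev(12) | reversed so far: 32 -> 12
Step 3: curr=33, set curr.next=prev(32) | reversed so far: 33 -> 32 -> 12
Step 4: curr=3, set curr.next=prev(33) | reversed so far: 3 -> 33 -> 32 -> 12

3 -> 33 -> 32 -> 12 -> None


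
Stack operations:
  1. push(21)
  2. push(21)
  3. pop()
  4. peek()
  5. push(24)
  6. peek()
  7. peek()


push(21) -> [21]
push(21) -> [21, 21]
pop()->21, [21]
peek()->21
push(24) -> [21, 24]
peek()->24
peek()->24

Final stack: [21, 24]


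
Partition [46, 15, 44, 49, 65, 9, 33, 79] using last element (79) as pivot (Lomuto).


Pivot: 79
  46 <= 79: advance i (no swap)
  15 <= 79: advance i (no swap)
  44 <= 79: advance i (no swap)
  49 <= 79: advance i (no swap)
  65 <= 79: advance i (no swap)
  9 <= 79: advance i (no swap)
  33 <= 79: advance i (no swap)
Place pivot at 7: [46, 15, 44, 49, 65, 9, 33, 79]

Partitioned: [46, 15, 44, 49, 65, 9, 33, 79]


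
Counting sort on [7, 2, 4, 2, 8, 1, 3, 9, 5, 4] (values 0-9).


Input: [7, 2, 4, 2, 8, 1, 3, 9, 5, 4]
Counts: [0, 1, 2, 1, 2, 1, 0, 1, 1, 1]

Sorted: [1, 2, 2, 3, 4, 4, 5, 7, 8, 9]


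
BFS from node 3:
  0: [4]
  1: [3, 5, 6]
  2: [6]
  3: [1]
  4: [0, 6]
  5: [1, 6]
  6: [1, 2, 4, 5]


Visit 3, enqueue [1]
Visit 1, enqueue [5, 6]
Visit 5, enqueue []
Visit 6, enqueue [2, 4]
Visit 2, enqueue []
Visit 4, enqueue [0]
Visit 0, enqueue []

BFS order: [3, 1, 5, 6, 2, 4, 0]


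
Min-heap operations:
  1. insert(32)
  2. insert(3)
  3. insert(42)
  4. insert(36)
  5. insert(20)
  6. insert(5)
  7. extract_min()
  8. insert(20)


insert(32) -> [32]
insert(3) -> [3, 32]
insert(42) -> [3, 32, 42]
insert(36) -> [3, 32, 42, 36]
insert(20) -> [3, 20, 42, 36, 32]
insert(5) -> [3, 20, 5, 36, 32, 42]
extract_min()->3, [5, 20, 42, 36, 32]
insert(20) -> [5, 20, 20, 36, 32, 42]

Final heap: [5, 20, 20, 36, 32, 42]


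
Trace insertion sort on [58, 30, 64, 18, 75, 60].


Initial: [58, 30, 64, 18, 75, 60]
Insert 30: [30, 58, 64, 18, 75, 60]
Insert 64: [30, 58, 64, 18, 75, 60]
Insert 18: [18, 30, 58, 64, 75, 60]
Insert 75: [18, 30, 58, 64, 75, 60]
Insert 60: [18, 30, 58, 60, 64, 75]

Sorted: [18, 30, 58, 60, 64, 75]


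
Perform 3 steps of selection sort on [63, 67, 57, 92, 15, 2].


Initial: [63, 67, 57, 92, 15, 2]
Step 1: min=2 at 5
  Swap: [2, 67, 57, 92, 15, 63]
Step 2: min=15 at 4
  Swap: [2, 15, 57, 92, 67, 63]
Step 3: min=57 at 2
  Swap: [2, 15, 57, 92, 67, 63]

After 3 steps: [2, 15, 57, 92, 67, 63]


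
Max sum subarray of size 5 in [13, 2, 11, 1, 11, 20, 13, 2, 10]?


[0:5]: 38
[1:6]: 45
[2:7]: 56
[3:8]: 47
[4:9]: 56

Max: 56 at [2:7]


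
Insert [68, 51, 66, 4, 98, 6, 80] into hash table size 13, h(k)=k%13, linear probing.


Insert 68: h=3 -> slot 3
Insert 51: h=12 -> slot 12
Insert 66: h=1 -> slot 1
Insert 4: h=4 -> slot 4
Insert 98: h=7 -> slot 7
Insert 6: h=6 -> slot 6
Insert 80: h=2 -> slot 2

Table: [None, 66, 80, 68, 4, None, 6, 98, None, None, None, None, 51]


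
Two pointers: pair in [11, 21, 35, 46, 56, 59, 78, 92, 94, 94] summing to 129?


lo=0(11)+hi=9(94)=105
lo=1(21)+hi=9(94)=115
lo=2(35)+hi=9(94)=129

Yes: 35+94=129


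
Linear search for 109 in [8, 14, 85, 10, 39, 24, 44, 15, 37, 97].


i=0: 8!=109
i=1: 14!=109
i=2: 85!=109
i=3: 10!=109
i=4: 39!=109
i=5: 24!=109
i=6: 44!=109
i=7: 15!=109
i=8: 37!=109
i=9: 97!=109

Not found, 10 comps


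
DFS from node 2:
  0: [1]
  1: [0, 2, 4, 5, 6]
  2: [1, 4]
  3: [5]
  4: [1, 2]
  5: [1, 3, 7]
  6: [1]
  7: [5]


Visit 2, push [4, 1]
Visit 1, push [6, 5, 4, 0]
Visit 0, push []
Visit 4, push []
Visit 5, push [7, 3]
Visit 3, push []
Visit 7, push []
Visit 6, push []

DFS order: [2, 1, 0, 4, 5, 3, 7, 6]


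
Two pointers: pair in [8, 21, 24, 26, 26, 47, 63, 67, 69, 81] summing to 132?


lo=0(8)+hi=9(81)=89
lo=1(21)+hi=9(81)=102
lo=2(24)+hi=9(81)=105
lo=3(26)+hi=9(81)=107
lo=4(26)+hi=9(81)=107
lo=5(47)+hi=9(81)=128
lo=6(63)+hi=9(81)=144
lo=6(63)+hi=8(69)=132

Yes: 63+69=132


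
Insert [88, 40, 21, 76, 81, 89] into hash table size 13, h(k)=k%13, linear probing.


Insert 88: h=10 -> slot 10
Insert 40: h=1 -> slot 1
Insert 21: h=8 -> slot 8
Insert 76: h=11 -> slot 11
Insert 81: h=3 -> slot 3
Insert 89: h=11, 1 probes -> slot 12

Table: [None, 40, None, 81, None, None, None, None, 21, None, 88, 76, 89]


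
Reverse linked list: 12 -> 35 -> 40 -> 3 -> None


Step 1: curr=12, set curr.next=prev(None) | reversed so far: 12
Step 2: curr=35, set curr.next=prev(12) | reversed so far: 35 -> 12
Step 3: curr=40, set curr.next=prev(35) | reversed so far: 40 -> 35 -> 12
Step 4: curr=3, set curr.next=prev(40) | reversed so far: 3 -> 40 -> 35 -> 12

3 -> 40 -> 35 -> 12 -> None


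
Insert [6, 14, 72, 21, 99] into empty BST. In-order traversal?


Insert 6: root
Insert 14: R from 6
Insert 72: R from 6 -> R from 14
Insert 21: R from 6 -> R from 14 -> L from 72
Insert 99: R from 6 -> R from 14 -> R from 72

In-order: [6, 14, 21, 72, 99]


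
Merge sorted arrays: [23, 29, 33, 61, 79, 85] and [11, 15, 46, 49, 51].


Take 11 from B
Take 15 from B
Take 23 from A
Take 29 from A
Take 33 from A
Take 46 from B
Take 49 from B
Take 51 from B

Merged: [11, 15, 23, 29, 33, 46, 49, 51, 61, 79, 85]


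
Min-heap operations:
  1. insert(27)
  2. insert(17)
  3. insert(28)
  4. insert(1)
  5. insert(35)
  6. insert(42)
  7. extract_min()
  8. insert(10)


insert(27) -> [27]
insert(17) -> [17, 27]
insert(28) -> [17, 27, 28]
insert(1) -> [1, 17, 28, 27]
insert(35) -> [1, 17, 28, 27, 35]
insert(42) -> [1, 17, 28, 27, 35, 42]
extract_min()->1, [17, 27, 28, 42, 35]
insert(10) -> [10, 27, 17, 42, 35, 28]

Final heap: [10, 27, 17, 42, 35, 28]


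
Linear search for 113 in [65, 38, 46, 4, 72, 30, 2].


i=0: 65!=113
i=1: 38!=113
i=2: 46!=113
i=3: 4!=113
i=4: 72!=113
i=5: 30!=113
i=6: 2!=113

Not found, 7 comps


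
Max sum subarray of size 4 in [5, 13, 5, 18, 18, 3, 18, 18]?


[0:4]: 41
[1:5]: 54
[2:6]: 44
[3:7]: 57
[4:8]: 57

Max: 57 at [3:7]


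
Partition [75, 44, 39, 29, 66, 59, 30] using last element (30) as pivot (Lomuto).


Pivot: 30
  29 <= 30: swap -> [29, 44, 39, 75, 66, 59, 30]
Place pivot at 1: [29, 30, 39, 75, 66, 59, 44]

Partitioned: [29, 30, 39, 75, 66, 59, 44]


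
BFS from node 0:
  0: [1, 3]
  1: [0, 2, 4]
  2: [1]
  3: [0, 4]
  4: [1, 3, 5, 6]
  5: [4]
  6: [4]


Visit 0, enqueue [1, 3]
Visit 1, enqueue [2, 4]
Visit 3, enqueue []
Visit 2, enqueue []
Visit 4, enqueue [5, 6]
Visit 5, enqueue []
Visit 6, enqueue []

BFS order: [0, 1, 3, 2, 4, 5, 6]


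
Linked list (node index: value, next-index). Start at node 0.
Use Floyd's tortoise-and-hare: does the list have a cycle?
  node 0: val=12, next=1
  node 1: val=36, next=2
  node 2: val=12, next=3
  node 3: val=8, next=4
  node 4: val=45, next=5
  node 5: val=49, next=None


Floyd's tortoise (slow, +1) and hare (fast, +2):
  init: slow=0, fast=0
  step 1: slow=1, fast=2
  step 2: slow=2, fast=4
  step 3: fast 4->5->None, no cycle

Cycle: no


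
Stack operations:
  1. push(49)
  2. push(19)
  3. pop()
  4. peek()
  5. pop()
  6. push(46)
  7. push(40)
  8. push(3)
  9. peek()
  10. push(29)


push(49) -> [49]
push(19) -> [49, 19]
pop()->19, [49]
peek()->49
pop()->49, []
push(46) -> [46]
push(40) -> [46, 40]
push(3) -> [46, 40, 3]
peek()->3
push(29) -> [46, 40, 3, 29]

Final stack: [46, 40, 3, 29]


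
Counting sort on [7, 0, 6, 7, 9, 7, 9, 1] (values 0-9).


Input: [7, 0, 6, 7, 9, 7, 9, 1]
Counts: [1, 1, 0, 0, 0, 0, 1, 3, 0, 2]

Sorted: [0, 1, 6, 7, 7, 7, 9, 9]


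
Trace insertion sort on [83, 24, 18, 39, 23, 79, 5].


Initial: [83, 24, 18, 39, 23, 79, 5]
Insert 24: [24, 83, 18, 39, 23, 79, 5]
Insert 18: [18, 24, 83, 39, 23, 79, 5]
Insert 39: [18, 24, 39, 83, 23, 79, 5]
Insert 23: [18, 23, 24, 39, 83, 79, 5]
Insert 79: [18, 23, 24, 39, 79, 83, 5]
Insert 5: [5, 18, 23, 24, 39, 79, 83]

Sorted: [5, 18, 23, 24, 39, 79, 83]


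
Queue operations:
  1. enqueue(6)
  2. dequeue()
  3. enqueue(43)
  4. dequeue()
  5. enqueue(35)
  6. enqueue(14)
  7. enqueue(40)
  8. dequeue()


enqueue(6) -> [6]
dequeue()->6, []
enqueue(43) -> [43]
dequeue()->43, []
enqueue(35) -> [35]
enqueue(14) -> [35, 14]
enqueue(40) -> [35, 14, 40]
dequeue()->35, [14, 40]

Final queue: [14, 40]
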